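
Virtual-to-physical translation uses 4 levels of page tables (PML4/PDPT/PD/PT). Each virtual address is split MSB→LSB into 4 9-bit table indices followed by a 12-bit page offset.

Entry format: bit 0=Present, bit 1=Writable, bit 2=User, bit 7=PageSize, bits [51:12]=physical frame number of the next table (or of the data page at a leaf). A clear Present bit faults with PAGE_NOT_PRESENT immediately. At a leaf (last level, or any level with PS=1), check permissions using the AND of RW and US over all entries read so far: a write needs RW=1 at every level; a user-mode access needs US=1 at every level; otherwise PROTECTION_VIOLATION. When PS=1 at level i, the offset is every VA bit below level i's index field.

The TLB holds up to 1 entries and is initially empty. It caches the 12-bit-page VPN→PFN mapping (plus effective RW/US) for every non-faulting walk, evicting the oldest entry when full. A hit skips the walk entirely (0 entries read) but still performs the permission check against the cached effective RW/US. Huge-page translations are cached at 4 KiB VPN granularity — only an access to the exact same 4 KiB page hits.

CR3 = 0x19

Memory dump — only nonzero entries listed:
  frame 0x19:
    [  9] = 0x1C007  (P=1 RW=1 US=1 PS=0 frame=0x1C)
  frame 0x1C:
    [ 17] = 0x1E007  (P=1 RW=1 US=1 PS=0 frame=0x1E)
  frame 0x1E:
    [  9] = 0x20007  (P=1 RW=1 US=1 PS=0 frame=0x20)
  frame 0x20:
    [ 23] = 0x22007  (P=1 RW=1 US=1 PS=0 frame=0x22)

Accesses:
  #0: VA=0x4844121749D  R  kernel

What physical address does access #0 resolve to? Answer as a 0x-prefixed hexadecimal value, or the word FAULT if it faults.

Walk each access:
#0 VA=0x4844121749D (r,kernel):
  [0] read 0x19 idx=9: raw=0x1C007 flags P=1 W=1 U=1 S=0
  [1] read 0x1C idx=17: raw=0x1E007 flags P=1 W=1 U=1 S=0
  [2] read 0x1E idx=9: raw=0x20007 flags P=1 W=1 U=1 S=0
  [3] read 0x20 idx=23: raw=0x22007 flags P=1 W=1 U=1 S=0
  ✓ 0x2249D  — 4 lookups

Access #0 PA: 0x2249D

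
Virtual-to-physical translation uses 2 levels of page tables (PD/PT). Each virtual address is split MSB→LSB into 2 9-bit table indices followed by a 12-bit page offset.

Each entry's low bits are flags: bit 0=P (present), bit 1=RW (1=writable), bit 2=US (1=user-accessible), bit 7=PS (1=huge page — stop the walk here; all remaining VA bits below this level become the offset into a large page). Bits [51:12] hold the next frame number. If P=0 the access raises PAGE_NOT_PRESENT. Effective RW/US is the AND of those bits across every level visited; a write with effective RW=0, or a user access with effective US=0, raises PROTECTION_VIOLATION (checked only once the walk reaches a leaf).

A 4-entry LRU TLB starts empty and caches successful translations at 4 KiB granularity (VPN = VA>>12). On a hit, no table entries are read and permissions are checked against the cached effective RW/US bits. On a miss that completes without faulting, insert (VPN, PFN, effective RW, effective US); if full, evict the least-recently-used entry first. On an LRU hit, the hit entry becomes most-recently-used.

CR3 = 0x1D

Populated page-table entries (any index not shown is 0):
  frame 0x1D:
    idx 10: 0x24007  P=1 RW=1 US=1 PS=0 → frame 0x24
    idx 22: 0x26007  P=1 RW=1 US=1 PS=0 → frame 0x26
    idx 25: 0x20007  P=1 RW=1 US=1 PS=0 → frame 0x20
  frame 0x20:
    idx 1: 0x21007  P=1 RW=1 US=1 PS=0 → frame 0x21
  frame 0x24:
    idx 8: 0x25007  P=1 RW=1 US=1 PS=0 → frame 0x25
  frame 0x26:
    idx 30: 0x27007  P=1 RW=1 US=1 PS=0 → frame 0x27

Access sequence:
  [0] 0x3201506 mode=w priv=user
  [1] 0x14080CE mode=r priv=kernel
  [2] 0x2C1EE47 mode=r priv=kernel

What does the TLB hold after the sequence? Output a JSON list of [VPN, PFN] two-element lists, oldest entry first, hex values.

Walk each access:
#0 VA=0x3201506 (w,user):
  lvl0: tbl 0x1D, slot 25 ⇒ 0x20007 (P1/RW1/US1/PS0)
  lvl1: tbl 0x20, slot 1 ⇒ 0x21007 (P1/RW1/US1/PS0)
  → PA=0x21506  (2 entries read)
#1 VA=0x14080CE (r,kernel):
  lvl0: tbl 0x1D, slot 10 ⇒ 0x24007 (P1/RW1/US1/PS0)
  lvl1: tbl 0x24, slot 8 ⇒ 0x25007 (P1/RW1/US1/PS0)
  → PA=0x250CE  (2 entries read)
#2 VA=0x2C1EE47 (r,kernel):
  lvl0: tbl 0x1D, slot 22 ⇒ 0x26007 (P1/RW1/US1/PS0)
  lvl1: tbl 0x26, slot 30 ⇒ 0x27007 (P1/RW1/US1/PS0)
  → PA=0x27E47  (2 entries read)

TLB: [["0x3201", "0x21"], ["0x1408", "0x25"], ["0x2C1E", "0x27"]]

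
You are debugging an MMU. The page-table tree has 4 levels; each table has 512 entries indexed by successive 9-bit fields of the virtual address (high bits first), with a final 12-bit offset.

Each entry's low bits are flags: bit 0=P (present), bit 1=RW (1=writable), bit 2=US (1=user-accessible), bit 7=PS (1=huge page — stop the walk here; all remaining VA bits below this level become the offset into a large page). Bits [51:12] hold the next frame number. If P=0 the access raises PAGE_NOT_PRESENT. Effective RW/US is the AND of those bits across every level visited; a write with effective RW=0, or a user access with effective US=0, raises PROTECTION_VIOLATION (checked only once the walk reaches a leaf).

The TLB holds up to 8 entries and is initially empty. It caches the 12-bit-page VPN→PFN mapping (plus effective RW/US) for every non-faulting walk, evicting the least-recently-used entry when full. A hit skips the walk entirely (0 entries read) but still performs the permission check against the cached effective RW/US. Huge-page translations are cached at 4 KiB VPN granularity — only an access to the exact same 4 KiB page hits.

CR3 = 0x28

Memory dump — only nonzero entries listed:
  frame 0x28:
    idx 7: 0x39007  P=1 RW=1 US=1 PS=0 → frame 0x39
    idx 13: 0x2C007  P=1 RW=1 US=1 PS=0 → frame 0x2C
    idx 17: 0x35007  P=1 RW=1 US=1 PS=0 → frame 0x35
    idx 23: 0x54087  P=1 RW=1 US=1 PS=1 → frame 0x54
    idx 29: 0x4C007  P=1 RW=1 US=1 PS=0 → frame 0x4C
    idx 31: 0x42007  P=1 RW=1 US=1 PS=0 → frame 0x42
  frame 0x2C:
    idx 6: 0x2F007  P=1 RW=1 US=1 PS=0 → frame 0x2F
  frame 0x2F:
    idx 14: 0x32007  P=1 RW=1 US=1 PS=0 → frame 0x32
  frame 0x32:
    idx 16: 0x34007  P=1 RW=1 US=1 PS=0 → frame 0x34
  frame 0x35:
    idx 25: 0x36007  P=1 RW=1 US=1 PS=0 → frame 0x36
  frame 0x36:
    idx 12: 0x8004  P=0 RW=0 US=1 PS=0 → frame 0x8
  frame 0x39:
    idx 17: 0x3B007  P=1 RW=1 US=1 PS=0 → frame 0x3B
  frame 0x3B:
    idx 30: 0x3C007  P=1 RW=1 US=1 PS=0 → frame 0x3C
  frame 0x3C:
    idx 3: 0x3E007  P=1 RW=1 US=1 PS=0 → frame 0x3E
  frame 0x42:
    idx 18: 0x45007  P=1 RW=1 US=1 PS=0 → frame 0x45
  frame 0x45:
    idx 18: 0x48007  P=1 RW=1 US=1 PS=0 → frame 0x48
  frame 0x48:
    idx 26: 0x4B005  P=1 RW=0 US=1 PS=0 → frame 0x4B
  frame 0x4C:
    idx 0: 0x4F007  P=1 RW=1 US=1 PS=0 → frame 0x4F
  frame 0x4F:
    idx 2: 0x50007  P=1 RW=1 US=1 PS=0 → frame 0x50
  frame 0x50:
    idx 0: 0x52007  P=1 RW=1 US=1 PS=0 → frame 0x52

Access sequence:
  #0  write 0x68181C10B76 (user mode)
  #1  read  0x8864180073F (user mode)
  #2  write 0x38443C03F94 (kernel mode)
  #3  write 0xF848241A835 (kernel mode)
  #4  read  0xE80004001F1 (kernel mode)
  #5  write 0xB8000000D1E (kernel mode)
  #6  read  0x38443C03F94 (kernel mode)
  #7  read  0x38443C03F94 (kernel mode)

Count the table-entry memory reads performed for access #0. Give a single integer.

Walk each access:
#0 VA=0x68181C10B76 (w,user):
  [0] read 0x28 idx=13: raw=0x2C007 flags P=1 W=1 U=1 S=0
  [1] read 0x2C idx=6: raw=0x2F007 flags P=1 W=1 U=1 S=0
  [2] read 0x2F idx=14: raw=0x32007 flags P=1 W=1 U=1 S=0
  [3] read 0x32 idx=16: raw=0x34007 flags P=1 W=1 U=1 S=0
  → PA=0x34B76  (4 entries read)
#1 VA=0x8864180073F (r,user):
  [0] read 0x28 idx=17: raw=0x35007 flags P=1 W=1 U=1 S=0
  [1] read 0x35 idx=25: raw=0x36007 flags P=1 W=1 U=1 S=0
  [2] read 0x36 idx=12: raw=0x8004 flags P=0 W=0 U=1 S=0
  ✗ PAGE_NOT_PRESENT  [3 reads]
#2 VA=0x38443C03F94 (w,kernel):
  [0] read 0x28 idx=7: raw=0x39007 flags P=1 W=1 U=1 S=0
  [1] read 0x39 idx=17: raw=0x3B007 flags P=1 W=1 U=1 S=0
  [2] read 0x3B idx=30: raw=0x3C007 flags P=1 W=1 U=1 S=0
  [3] read 0x3C idx=3: raw=0x3E007 flags P=1 W=1 U=1 S=0
  → PA=0x3EF94  (4 entries read)
#3 VA=0xF848241A835 (w,kernel):
  [0] read 0x28 idx=31: raw=0x42007 flags P=1 W=1 U=1 S=0
  [1] read 0x42 idx=18: raw=0x45007 flags P=1 W=1 U=1 S=0
  [2] read 0x45 idx=18: raw=0x48007 flags P=1 W=1 U=1 S=0
  [3] read 0x48 idx=26: raw=0x4B005 flags P=1 W=0 U=1 S=0
  ✗ PROTECTION_VIOLATION  [4 reads]
#4 VA=0xE80004001F1 (r,kernel):
  [0] read 0x28 idx=29: raw=0x4C007 flags P=1 W=1 U=1 S=0
  [1] read 0x4C idx=0: raw=0x4F007 flags P=1 W=1 U=1 S=0
  [2] read 0x4F idx=2: raw=0x50007 flags P=1 W=1 U=1 S=0
  [3] read 0x50 idx=0: raw=0x52007 flags P=1 W=1 U=1 S=0
  → PA=0x521F1  (4 entries read)
#5 VA=0xB8000000D1E (w,kernel):
  [0] read 0x28 idx=23: raw=0x54087 flags P=1 W=1 U=1 S=1
  → PA=0x54D1E (huge @L0)  (1 entries read)
#6 VA=0x38443C03F94 (r,kernel):
  TLB hit vpn=0x38443C03 → PA=0x3EF94
#7 VA=0x38443C03F94 (r,kernel):
  TLB hit vpn=0x38443C03 → PA=0x3EF94

Entries read for #0: 4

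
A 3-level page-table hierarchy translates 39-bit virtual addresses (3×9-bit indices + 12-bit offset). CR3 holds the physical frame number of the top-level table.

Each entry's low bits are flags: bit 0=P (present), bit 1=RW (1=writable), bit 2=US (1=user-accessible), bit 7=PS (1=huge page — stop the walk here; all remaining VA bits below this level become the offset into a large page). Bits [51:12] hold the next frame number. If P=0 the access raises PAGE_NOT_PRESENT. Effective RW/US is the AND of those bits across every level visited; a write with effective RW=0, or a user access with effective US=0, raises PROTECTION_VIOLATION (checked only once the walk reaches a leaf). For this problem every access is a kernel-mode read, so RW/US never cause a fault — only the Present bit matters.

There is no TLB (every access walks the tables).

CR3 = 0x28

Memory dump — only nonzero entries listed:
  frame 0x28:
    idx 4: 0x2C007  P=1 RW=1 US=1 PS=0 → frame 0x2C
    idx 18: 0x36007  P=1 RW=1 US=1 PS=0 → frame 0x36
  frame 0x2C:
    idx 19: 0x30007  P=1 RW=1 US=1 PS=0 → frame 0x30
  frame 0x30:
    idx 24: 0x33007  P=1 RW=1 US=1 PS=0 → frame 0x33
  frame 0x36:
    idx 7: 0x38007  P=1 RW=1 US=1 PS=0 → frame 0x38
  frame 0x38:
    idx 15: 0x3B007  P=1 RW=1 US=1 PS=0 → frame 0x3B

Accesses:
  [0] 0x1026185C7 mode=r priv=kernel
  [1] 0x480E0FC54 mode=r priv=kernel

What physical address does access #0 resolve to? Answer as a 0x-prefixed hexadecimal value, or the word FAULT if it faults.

Walk each access:
#0 VA=0x1026185C7 (r,kernel):
  [0] read 0x28 idx=4: raw=0x2C007 flags P=1 W=1 U=1 S=0
  [1] read 0x2C idx=19: raw=0x30007 flags P=1 W=1 U=1 S=0
  [2] read 0x30 idx=24: raw=0x33007 flags P=1 W=1 U=1 S=0
  ✓ 0x335C7  — 3 lookups
#1 VA=0x480E0FC54 (r,kernel):
  [0] read 0x28 idx=18: raw=0x36007 flags P=1 W=1 U=1 S=0
  [1] read 0x36 idx=7: raw=0x38007 flags P=1 W=1 U=1 S=0
  [2] read 0x38 idx=15: raw=0x3B007 flags P=1 W=1 U=1 S=0
  ✓ 0x3BC54  — 3 lookups

Access #0 PA: 0x335C7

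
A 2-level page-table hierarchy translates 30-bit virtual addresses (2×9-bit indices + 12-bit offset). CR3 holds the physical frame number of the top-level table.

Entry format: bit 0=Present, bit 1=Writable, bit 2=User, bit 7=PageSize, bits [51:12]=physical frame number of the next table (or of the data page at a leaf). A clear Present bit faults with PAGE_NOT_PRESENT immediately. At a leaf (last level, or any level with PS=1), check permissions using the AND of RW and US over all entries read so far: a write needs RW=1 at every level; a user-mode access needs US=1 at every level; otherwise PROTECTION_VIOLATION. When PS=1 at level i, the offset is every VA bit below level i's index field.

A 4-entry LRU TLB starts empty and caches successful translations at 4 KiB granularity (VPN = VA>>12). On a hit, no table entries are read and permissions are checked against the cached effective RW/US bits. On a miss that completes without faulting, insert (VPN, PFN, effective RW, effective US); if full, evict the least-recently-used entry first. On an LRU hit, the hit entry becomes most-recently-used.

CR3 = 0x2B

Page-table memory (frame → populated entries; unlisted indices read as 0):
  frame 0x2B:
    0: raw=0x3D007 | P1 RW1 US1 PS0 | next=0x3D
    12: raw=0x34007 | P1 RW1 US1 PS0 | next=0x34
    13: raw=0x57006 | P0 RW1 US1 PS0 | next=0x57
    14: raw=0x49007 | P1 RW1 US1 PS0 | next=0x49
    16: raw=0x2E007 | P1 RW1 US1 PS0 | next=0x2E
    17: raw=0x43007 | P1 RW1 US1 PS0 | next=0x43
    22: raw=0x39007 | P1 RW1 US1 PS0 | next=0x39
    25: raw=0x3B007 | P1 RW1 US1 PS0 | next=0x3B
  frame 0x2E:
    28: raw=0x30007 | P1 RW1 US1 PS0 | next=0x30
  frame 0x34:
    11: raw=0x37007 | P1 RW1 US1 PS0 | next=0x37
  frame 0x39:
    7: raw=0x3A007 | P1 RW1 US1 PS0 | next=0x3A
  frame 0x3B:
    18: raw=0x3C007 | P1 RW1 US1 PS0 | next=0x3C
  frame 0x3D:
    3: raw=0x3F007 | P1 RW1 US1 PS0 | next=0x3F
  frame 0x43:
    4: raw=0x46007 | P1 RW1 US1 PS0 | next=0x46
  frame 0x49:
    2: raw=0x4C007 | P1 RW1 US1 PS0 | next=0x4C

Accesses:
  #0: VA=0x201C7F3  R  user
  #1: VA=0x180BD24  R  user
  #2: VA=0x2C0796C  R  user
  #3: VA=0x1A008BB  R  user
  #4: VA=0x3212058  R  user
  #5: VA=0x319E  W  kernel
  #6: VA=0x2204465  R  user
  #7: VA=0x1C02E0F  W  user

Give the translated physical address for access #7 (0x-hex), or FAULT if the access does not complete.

Per-access translation:
#0 VA=0x201C7F3 (r,user):
  [0] read 0x2B idx=16: raw=0x2E007 flags P=1 W=1 U=1 S=0
  [1] read 0x2E idx=28: raw=0x30007 flags P=1 W=1 U=1 S=0
  → PA=0x307F3  (2 entries read)
#1 VA=0x180BD24 (r,user):
  [0] read 0x2B idx=12: raw=0x34007 flags P=1 W=1 U=1 S=0
  [1] read 0x34 idx=11: raw=0x37007 flags P=1 W=1 U=1 S=0
  → PA=0x37D24  (2 entries read)
#2 VA=0x2C0796C (r,user):
  [0] read 0x2B idx=22: raw=0x39007 flags P=1 W=1 U=1 S=0
  [1] read 0x39 idx=7: raw=0x3A007 flags P=1 W=1 U=1 S=0
  → PA=0x3A96C  (2 entries read)
#3 VA=0x1A008BB (r,user):
  [0] read 0x2B idx=13: raw=0x57006 flags P=0 W=1 U=1 S=0
  ⇒ fault: PAGE_NOT_PRESENT  — 1 lookups
#4 VA=0x3212058 (r,user):
  [0] read 0x2B idx=25: raw=0x3B007 flags P=1 W=1 U=1 S=0
  [1] read 0x3B idx=18: raw=0x3C007 flags P=1 W=1 U=1 S=0
  → PA=0x3C058  (2 entries read)
#5 VA=0x319E (w,kernel):
  [0] read 0x2B idx=0: raw=0x3D007 flags P=1 W=1 U=1 S=0
  [1] read 0x3D idx=3: raw=0x3F007 flags P=1 W=1 U=1 S=0
  → PA=0x3F19E  (2 entries read)
#6 VA=0x2204465 (r,user):
  [0] read 0x2B idx=17: raw=0x43007 flags P=1 W=1 U=1 S=0
  [1] read 0x43 idx=4: raw=0x46007 flags P=1 W=1 U=1 S=0
  → PA=0x46465  (2 entries read)
#7 VA=0x1C02E0F (w,user):
  [0] read 0x2B idx=14: raw=0x49007 flags P=1 W=1 U=1 S=0
  [1] read 0x49 idx=2: raw=0x4C007 flags P=1 W=1 U=1 S=0
  → PA=0x4CE0F  (2 entries read)

Access #7 PA: 0x4CE0F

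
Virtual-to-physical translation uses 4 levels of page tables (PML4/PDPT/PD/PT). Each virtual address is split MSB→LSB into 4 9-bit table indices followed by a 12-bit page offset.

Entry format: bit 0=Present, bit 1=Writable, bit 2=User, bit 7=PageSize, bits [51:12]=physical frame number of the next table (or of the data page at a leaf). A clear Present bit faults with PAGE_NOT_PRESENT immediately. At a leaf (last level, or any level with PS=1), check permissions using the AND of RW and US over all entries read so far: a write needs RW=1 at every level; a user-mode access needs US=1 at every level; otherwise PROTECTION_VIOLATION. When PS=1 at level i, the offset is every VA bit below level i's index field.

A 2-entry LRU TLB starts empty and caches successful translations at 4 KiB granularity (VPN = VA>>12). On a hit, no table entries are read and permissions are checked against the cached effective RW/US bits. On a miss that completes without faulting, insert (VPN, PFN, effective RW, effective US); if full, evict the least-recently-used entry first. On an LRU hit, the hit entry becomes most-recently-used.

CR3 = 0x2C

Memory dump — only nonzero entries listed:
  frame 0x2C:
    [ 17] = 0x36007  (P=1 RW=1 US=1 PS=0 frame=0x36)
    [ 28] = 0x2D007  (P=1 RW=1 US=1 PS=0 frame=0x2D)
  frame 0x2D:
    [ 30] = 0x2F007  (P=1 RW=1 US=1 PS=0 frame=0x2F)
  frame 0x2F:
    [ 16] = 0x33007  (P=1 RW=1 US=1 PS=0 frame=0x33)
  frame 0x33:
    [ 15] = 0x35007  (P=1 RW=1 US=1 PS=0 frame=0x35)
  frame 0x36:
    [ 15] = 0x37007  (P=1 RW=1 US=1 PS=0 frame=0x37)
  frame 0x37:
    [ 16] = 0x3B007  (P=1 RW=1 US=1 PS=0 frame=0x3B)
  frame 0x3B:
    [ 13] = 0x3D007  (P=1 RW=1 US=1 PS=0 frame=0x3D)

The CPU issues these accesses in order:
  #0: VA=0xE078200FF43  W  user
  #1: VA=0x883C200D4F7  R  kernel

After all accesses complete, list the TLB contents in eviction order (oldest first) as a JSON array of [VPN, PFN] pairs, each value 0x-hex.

Trace:
#0 VA=0xE078200FF43 (w,user):
  L0: frame=0x2C idx=28 entry=0x2D007 [P=1 RW=1 US=1 PS=0]
  L1: frame=0x2D idx=30 entry=0x2F007 [P=1 RW=1 US=1 PS=0]
  L2: frame=0x2F idx=16 entry=0x33007 [P=1 RW=1 US=1 PS=0]
  L3: frame=0x33 idx=15 entry=0x35007 [P=1 RW=1 US=1 PS=0]
  ⇒ phys 0x35F43  [4 reads]
#1 VA=0x883C200D4F7 (r,kernel):
  L0: frame=0x2C idx=17 entry=0x36007 [P=1 RW=1 US=1 PS=0]
  L1: frame=0x36 idx=15 entry=0x37007 [P=1 RW=1 US=1 PS=0]
  L2: frame=0x37 idx=16 entry=0x3B007 [P=1 RW=1 US=1 PS=0]
  L3: frame=0x3B idx=13 entry=0x3D007 [P=1 RW=1 US=1 PS=0]
  ⇒ phys 0x3D4F7  [4 reads]

TLB: [["0xE078200F", "0x35"], ["0x883C200D", "0x3D"]]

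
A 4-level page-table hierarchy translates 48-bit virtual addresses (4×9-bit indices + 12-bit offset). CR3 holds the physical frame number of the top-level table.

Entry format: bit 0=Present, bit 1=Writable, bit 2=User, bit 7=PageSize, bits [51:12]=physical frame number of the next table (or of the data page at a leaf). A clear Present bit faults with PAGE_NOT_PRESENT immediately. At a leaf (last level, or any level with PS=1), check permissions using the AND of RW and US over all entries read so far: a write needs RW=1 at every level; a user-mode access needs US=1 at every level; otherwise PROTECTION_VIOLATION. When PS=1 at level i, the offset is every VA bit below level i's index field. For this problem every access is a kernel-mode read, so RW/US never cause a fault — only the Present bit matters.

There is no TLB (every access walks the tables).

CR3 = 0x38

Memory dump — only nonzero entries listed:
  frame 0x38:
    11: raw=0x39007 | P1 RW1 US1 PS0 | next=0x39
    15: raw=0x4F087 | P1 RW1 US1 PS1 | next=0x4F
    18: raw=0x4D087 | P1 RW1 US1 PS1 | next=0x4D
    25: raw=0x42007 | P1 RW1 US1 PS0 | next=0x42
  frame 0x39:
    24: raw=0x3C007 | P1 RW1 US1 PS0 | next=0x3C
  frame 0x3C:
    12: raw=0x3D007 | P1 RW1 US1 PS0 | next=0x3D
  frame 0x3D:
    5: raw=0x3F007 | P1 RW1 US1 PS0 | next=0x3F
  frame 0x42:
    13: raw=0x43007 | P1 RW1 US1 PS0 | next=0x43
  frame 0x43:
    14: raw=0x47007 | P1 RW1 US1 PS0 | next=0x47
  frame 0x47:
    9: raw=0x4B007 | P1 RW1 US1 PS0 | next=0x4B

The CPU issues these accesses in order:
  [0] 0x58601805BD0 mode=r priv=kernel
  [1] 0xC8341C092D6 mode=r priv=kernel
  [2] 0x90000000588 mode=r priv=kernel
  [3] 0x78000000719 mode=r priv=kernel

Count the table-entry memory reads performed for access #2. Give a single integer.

Trace:
#0 VA=0x58601805BD0 (r,kernel):
  [0] read 0x38 idx=11: raw=0x39007 flags P=1 W=1 U=1 S=0
  [1] read 0x39 idx=24: raw=0x3C007 flags P=1 W=1 U=1 S=0
  [2] read 0x3C idx=12: raw=0x3D007 flags P=1 W=1 U=1 S=0
  [3] read 0x3D idx=5: raw=0x3F007 flags P=1 W=1 U=1 S=0
  ✓ 0x3FBD0  — 4 lookups
#1 VA=0xC8341C092D6 (r,kernel):
  [0] read 0x38 idx=25: raw=0x42007 flags P=1 W=1 U=1 S=0
  [1] read 0x42 idx=13: raw=0x43007 flags P=1 W=1 U=1 S=0
  [2] read 0x43 idx=14: raw=0x47007 flags P=1 W=1 U=1 S=0
  [3] read 0x47 idx=9: raw=0x4B007 flags P=1 W=1 U=1 S=0
  ✓ 0x4B2D6  — 4 lookups
#2 VA=0x90000000588 (r,kernel):
  [0] read 0x38 idx=18: raw=0x4D087 flags P=1 W=1 U=1 S=1
  ✓ 0x4D588 (huge @L0)  — 1 lookups
#3 VA=0x78000000719 (r,kernel):
  [0] read 0x38 idx=15: raw=0x4F087 flags P=1 W=1 U=1 S=1
  ✓ 0x4F719 (huge @L0)  — 1 lookups

Entries read for #2: 1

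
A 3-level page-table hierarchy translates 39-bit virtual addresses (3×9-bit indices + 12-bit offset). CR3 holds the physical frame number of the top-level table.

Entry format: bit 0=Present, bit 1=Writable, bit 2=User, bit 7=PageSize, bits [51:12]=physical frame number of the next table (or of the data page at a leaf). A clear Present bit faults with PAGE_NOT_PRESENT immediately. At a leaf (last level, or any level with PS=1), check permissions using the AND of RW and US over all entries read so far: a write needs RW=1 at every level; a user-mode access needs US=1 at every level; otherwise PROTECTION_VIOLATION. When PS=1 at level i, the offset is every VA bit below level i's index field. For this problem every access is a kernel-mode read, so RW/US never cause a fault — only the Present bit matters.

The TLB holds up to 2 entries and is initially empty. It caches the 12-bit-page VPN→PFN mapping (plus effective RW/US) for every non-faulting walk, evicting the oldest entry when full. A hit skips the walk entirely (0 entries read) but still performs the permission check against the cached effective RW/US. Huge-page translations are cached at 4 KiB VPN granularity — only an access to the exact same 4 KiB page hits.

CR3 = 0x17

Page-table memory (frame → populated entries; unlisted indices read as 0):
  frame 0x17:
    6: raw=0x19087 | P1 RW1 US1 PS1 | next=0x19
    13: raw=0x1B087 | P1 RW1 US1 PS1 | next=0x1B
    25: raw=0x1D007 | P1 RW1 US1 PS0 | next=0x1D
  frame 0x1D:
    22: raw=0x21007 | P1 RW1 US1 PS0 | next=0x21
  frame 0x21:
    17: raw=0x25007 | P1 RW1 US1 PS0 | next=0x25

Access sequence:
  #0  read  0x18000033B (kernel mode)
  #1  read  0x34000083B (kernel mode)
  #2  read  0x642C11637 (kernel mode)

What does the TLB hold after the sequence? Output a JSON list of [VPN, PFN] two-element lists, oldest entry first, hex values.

Walk each access:
#0 VA=0x18000033B (r,kernel):
  lvl0: tbl 0x17, slot 6 ⇒ 0x19087 (P1/RW1/US1/PS1)
  ✓ 0x1933B (huge @L0)  — 1 lookups
#1 VA=0x34000083B (r,kernel):
  lvl0: tbl 0x17, slot 13 ⇒ 0x1B087 (P1/RW1/US1/PS1)
  ✓ 0x1B83B (huge @L0)  — 1 lookups
#2 VA=0x642C11637 (r,kernel):
  lvl0: tbl 0x17, slot 25 ⇒ 0x1D007 (P1/RW1/US1/PS0)
  lvl1: tbl 0x1D, slot 22 ⇒ 0x21007 (P1/RW1/US1/PS0)
  lvl2: tbl 0x21, slot 17 ⇒ 0x25007 (P1/RW1/US1/PS0)
  ✓ 0x25637  — 3 lookups

TLB: [["0x340000", "0x1B"], ["0x642C11", "0x25"]]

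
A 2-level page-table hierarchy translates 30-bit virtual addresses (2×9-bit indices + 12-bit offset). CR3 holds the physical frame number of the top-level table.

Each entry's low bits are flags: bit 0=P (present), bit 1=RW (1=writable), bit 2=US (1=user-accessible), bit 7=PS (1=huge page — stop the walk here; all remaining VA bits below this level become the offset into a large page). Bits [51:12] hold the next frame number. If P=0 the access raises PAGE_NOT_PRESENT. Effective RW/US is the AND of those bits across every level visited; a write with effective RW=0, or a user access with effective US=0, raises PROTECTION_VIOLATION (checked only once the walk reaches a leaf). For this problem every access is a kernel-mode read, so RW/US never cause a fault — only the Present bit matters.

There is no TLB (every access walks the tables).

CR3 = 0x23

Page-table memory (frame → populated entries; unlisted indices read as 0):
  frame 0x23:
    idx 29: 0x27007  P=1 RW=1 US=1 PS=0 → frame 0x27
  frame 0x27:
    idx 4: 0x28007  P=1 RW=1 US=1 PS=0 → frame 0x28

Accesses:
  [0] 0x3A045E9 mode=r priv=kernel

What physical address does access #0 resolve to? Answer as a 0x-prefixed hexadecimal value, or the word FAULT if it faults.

Trace:
#0 VA=0x3A045E9 (r,kernel):
  L0: frame=0x23 idx=29 entry=0x27007 [P=1 RW=1 US=1 PS=0]
  L1: frame=0x27 idx=4 entry=0x28007 [P=1 RW=1 US=1 PS=0]
  ✓ 0x285E9  — 2 lookups

Access #0 PA: 0x285E9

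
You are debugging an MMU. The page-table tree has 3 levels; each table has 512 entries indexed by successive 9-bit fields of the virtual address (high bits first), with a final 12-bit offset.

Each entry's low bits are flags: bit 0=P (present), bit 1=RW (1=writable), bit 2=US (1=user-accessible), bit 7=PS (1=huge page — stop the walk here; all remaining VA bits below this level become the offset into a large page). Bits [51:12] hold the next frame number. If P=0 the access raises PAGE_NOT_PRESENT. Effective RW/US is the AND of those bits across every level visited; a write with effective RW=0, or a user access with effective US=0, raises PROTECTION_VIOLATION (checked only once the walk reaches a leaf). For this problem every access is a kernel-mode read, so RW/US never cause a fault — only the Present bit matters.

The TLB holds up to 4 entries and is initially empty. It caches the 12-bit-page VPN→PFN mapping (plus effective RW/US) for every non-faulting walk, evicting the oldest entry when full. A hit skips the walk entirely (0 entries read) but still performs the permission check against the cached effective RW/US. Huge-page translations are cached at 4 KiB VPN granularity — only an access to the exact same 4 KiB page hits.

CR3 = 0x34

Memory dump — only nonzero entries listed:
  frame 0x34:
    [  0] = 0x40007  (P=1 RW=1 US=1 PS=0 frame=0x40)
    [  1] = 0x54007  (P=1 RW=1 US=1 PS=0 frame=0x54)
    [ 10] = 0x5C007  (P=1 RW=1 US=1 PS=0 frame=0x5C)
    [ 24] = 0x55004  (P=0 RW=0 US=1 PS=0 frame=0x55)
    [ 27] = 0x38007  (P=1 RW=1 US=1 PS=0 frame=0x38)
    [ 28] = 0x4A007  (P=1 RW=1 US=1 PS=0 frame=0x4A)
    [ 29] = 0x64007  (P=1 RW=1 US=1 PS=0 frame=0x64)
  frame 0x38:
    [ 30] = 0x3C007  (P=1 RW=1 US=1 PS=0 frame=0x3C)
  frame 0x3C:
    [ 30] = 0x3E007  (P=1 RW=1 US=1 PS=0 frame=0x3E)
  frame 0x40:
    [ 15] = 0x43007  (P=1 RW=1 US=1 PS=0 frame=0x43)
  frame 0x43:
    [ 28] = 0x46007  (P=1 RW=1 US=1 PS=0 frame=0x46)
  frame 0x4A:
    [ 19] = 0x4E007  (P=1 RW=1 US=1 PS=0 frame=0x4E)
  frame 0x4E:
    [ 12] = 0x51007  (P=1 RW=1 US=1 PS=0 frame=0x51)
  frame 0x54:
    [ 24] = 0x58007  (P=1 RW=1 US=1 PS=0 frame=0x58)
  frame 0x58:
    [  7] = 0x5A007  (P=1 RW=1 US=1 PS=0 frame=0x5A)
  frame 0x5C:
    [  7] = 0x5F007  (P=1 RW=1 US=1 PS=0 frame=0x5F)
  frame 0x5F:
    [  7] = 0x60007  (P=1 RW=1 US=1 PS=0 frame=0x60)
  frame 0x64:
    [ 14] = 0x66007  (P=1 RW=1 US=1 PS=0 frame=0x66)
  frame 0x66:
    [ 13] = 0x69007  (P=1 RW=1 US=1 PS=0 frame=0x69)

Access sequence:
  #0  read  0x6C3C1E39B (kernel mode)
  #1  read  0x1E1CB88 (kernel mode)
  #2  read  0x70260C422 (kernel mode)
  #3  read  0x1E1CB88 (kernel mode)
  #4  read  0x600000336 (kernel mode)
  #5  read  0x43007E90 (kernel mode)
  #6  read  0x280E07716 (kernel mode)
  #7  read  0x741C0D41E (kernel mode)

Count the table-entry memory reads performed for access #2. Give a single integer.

Per-access translation:
#0 VA=0x6C3C1E39B (r,kernel):
  L0 @0x34[27] → 0x38007  P=1,RW=1,US=1,PS=0
  L1 @0x38[30] → 0x3C007  P=1,RW=1,US=1,PS=0
  L2 @0x3C[30] → 0x3E007  P=1,RW=1,US=1,PS=0
  → PA=0x3E39B  (3 entries read)
#1 VA=0x1E1CB88 (r,kernel):
  L0 @0x34[0] → 0x40007  P=1,RW=1,US=1,PS=0
  L1 @0x40[15] → 0x43007  P=1,RW=1,US=1,PS=0
  L2 @0x43[28] → 0x46007  P=1,RW=1,US=1,PS=0
  → PA=0x46B88  (3 entries read)
#2 VA=0x70260C422 (r,kernel):
  L0 @0x34[28] → 0x4A007  P=1,RW=1,US=1,PS=0
  L1 @0x4A[19] → 0x4E007  P=1,RW=1,US=1,PS=0
  L2 @0x4E[12] → 0x51007  P=1,RW=1,US=1,PS=0
  → PA=0x51422  (3 entries read)
#3 VA=0x1E1CB88 (r,kernel):
  TLB hit vpn=0x1E1C → PA=0x46B88
#4 VA=0x600000336 (r,kernel):
  L0 @0x34[24] → 0x55004  P=0,RW=0,US=1,PS=0
  ✗ PAGE_NOT_PRESENT  [1 reads]
#5 VA=0x43007E90 (r,kernel):
  L0 @0x34[1] → 0x54007  P=1,RW=1,US=1,PS=0
  L1 @0x54[24] → 0x58007  P=1,RW=1,US=1,PS=0
  L2 @0x58[7] → 0x5A007  P=1,RW=1,US=1,PS=0
  → PA=0x5AE90  (3 entries read)
#6 VA=0x280E07716 (r,kernel):
  L0 @0x34[10] → 0x5C007  P=1,RW=1,US=1,PS=0
  L1 @0x5C[7] → 0x5F007  P=1,RW=1,US=1,PS=0
  L2 @0x5F[7] → 0x60007  P=1,RW=1,US=1,PS=0
  → PA=0x60716  (3 entries read)
#7 VA=0x741C0D41E (r,kernel):
  L0 @0x34[29] → 0x64007  P=1,RW=1,US=1,PS=0
  L1 @0x64[14] → 0x66007  P=1,RW=1,US=1,PS=0
  L2 @0x66[13] → 0x69007  P=1,RW=1,US=1,PS=0
  → PA=0x6941E  (3 entries read)

Entries read for #2: 3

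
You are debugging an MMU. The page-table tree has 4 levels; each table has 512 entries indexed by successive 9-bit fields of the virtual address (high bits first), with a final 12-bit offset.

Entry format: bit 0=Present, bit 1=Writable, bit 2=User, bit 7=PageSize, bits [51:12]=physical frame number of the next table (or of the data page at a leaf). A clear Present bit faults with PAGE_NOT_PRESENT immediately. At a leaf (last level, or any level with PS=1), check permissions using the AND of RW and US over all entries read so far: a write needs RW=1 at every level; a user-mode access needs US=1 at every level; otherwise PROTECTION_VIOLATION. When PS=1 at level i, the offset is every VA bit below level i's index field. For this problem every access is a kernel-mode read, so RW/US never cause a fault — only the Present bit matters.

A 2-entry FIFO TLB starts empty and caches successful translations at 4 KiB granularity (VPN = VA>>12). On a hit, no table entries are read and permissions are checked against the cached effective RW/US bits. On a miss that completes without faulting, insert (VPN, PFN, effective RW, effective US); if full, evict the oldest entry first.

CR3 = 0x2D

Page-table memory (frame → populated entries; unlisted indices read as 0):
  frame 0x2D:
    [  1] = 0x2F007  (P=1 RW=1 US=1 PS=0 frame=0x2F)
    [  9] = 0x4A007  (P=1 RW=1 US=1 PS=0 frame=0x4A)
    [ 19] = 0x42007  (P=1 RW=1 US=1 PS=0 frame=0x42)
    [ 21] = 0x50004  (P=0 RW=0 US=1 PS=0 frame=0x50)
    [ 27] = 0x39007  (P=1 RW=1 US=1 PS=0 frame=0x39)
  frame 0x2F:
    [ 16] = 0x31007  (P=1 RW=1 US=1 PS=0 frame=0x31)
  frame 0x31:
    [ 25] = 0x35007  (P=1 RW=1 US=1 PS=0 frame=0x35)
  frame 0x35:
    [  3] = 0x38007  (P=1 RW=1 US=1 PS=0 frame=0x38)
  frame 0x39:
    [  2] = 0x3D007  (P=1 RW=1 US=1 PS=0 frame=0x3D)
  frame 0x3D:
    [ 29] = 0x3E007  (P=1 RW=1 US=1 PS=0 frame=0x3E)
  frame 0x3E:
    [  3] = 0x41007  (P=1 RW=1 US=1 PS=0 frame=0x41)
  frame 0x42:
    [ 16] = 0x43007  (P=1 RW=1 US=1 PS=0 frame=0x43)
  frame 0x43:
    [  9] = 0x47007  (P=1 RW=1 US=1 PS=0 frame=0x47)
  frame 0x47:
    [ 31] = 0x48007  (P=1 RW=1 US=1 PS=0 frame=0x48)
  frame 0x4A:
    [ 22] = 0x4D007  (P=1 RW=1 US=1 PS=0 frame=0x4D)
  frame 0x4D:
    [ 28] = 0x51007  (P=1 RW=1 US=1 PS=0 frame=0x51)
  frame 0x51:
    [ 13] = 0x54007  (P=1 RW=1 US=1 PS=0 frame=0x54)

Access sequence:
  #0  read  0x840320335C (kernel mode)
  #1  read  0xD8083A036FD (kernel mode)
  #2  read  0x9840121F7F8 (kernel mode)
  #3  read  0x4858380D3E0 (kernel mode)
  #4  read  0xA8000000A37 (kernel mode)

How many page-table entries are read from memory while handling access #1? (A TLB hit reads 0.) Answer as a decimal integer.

Walk each access:
#0 VA=0x840320335C (r,kernel):
  [0] read 0x2D idx=1: raw=0x2F007 flags P=1 W=1 U=1 S=0
  [1] read 0x2F idx=16: raw=0x31007 flags P=1 W=1 U=1 S=0
  [2] read 0x31 idx=25: raw=0x35007 flags P=1 W=1 U=1 S=0
  [3] read 0x35 idx=3: raw=0x38007 flags P=1 W=1 U=1 S=0
  ⇒ phys 0x3835C  [4 reads]
#1 VA=0xD8083A036FD (r,kernel):
  [0] read 0x2D idx=27: raw=0x39007 flags P=1 W=1 U=1 S=0
  [1] read 0x39 idx=2: raw=0x3D007 flags P=1 W=1 U=1 S=0
  [2] read 0x3D idx=29: raw=0x3E007 flags P=1 W=1 U=1 S=0
  [3] read 0x3E idx=3: raw=0x41007 flags P=1 W=1 U=1 S=0
  ⇒ phys 0x416FD  [4 reads]
#2 VA=0x9840121F7F8 (r,kernel):
  [0] read 0x2D idx=19: raw=0x42007 flags P=1 W=1 U=1 S=0
  [1] read 0x42 idx=16: raw=0x43007 flags P=1 W=1 U=1 S=0
  [2] read 0x43 idx=9: raw=0x47007 flags P=1 W=1 U=1 S=0
  [3] read 0x47 idx=31: raw=0x48007 flags P=1 W=1 U=1 S=0
  ⇒ phys 0x487F8  [4 reads]
#3 VA=0x4858380D3E0 (r,kernel):
  [0] read 0x2D idx=9: raw=0x4A007 flags P=1 W=1 U=1 S=0
  [1] read 0x4A idx=22: raw=0x4D007 flags P=1 W=1 U=1 S=0
  [2] read 0x4D idx=28: raw=0x51007 flags P=1 W=1 U=1 S=0
  [3] read 0x51 idx=13: raw=0x54007 flags P=1 W=1 U=1 S=0
  ⇒ phys 0x543E0  [4 reads]
#4 VA=0xA8000000A37 (r,kernel):
  [0] read 0x2D idx=21: raw=0x50004 flags P=0 W=0 U=1 S=0
  ✗ PAGE_NOT_PRESENT  [1 reads]

Entries read for #1: 4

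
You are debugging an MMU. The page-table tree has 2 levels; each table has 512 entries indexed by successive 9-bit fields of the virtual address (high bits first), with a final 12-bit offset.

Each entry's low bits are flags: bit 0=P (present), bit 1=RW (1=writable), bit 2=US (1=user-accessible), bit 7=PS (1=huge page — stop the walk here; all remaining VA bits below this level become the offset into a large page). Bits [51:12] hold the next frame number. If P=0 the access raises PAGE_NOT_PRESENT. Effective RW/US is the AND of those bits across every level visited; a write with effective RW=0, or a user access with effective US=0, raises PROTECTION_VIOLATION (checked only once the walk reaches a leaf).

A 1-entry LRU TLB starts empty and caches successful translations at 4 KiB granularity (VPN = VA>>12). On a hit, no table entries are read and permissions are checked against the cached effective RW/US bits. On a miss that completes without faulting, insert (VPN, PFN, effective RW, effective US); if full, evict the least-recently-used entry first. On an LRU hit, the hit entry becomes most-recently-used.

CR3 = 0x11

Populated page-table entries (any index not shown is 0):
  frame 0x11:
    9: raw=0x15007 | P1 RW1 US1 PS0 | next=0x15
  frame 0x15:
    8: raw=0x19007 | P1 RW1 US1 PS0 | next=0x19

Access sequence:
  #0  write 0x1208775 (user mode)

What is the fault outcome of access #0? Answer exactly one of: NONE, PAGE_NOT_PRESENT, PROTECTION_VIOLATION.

Trace:
#0 VA=0x1208775 (w,user):
  L0 @0x11[9] → 0x15007  P=1,RW=1,US=1,PS=0
  L1 @0x15[8] → 0x19007  P=1,RW=1,US=1,PS=0
  ⇒ phys 0x19775  [2 reads]

Access #0 fault: NONE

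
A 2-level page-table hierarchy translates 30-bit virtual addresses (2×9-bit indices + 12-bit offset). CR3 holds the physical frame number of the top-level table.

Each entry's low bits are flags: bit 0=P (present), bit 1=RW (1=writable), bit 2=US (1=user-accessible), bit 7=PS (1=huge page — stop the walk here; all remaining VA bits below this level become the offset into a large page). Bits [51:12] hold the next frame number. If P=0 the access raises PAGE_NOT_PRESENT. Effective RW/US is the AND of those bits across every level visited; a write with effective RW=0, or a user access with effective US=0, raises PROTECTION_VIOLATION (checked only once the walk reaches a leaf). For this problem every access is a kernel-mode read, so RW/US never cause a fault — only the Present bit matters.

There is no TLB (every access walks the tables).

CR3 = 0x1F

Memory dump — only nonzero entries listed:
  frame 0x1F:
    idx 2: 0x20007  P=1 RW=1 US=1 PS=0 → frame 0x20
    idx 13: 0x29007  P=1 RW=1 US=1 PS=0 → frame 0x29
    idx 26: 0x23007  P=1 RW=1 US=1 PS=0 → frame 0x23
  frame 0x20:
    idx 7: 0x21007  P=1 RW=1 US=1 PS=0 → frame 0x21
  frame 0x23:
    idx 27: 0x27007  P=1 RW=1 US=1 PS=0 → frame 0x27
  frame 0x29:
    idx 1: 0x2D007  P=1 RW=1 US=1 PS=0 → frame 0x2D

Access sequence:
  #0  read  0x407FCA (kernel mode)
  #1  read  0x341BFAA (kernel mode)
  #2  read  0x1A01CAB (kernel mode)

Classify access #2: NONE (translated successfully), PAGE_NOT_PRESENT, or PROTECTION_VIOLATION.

Walk each access:
#0 VA=0x407FCA (r,kernel):
  L0: frame=0x1F idx=2 entry=0x20007 [P=1 RW=1 US=1 PS=0]
  L1: frame=0x20 idx=7 entry=0x21007 [P=1 RW=1 US=1 PS=0]
  ⇒ phys 0x21FCA  [2 reads]
#1 VA=0x341BFAA (r,kernel):
  L0: frame=0x1F idx=26 entry=0x23007 [P=1 RW=1 US=1 PS=0]
  L1: frame=0x23 idx=27 entry=0x27007 [P=1 RW=1 US=1 PS=0]
  ⇒ phys 0x27FAA  [2 reads]
#2 VA=0x1A01CAB (r,kernel):
  L0: frame=0x1F idx=13 entry=0x29007 [P=1 RW=1 US=1 PS=0]
  L1: frame=0x29 idx=1 entry=0x2D007 [P=1 RW=1 US=1 PS=0]
  ⇒ phys 0x2DCAB  [2 reads]

Access #2 fault: NONE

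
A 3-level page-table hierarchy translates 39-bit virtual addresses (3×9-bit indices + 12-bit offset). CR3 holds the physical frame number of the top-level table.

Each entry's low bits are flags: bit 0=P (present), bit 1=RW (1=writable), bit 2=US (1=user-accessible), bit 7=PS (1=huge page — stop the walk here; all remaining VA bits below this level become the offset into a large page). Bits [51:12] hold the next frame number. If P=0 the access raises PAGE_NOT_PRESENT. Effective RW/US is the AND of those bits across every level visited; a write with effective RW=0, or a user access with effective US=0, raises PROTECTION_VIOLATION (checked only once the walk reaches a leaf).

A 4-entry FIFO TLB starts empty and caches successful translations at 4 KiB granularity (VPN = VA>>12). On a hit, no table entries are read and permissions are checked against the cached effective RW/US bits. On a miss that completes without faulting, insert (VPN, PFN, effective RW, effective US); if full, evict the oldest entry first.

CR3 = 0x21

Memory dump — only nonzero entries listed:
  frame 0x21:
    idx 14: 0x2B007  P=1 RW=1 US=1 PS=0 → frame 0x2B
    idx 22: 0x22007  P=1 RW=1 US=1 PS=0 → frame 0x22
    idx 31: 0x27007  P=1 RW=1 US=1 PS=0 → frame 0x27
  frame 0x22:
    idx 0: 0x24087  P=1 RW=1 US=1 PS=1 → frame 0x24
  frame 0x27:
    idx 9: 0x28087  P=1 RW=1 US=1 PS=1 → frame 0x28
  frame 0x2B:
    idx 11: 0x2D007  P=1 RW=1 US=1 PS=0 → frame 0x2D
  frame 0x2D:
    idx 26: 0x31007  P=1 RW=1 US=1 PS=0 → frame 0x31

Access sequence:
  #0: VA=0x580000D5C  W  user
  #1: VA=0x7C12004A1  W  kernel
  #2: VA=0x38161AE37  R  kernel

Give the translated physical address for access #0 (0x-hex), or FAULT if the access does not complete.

Trace:
#0 VA=0x580000D5C (w,user):
  lvl0: tbl 0x21, slot 22 ⇒ 0x22007 (P1/RW1/US1/PS0)
  lvl1: tbl 0x22, slot 0 ⇒ 0x24087 (P1/RW1/US1/PS1)
  → PA=0x24D5C (huge @L1)  (2 entries read)
#1 VA=0x7C12004A1 (w,kernel):
  lvl0: tbl 0x21, slot 31 ⇒ 0x27007 (P1/RW1/US1/PS0)
  lvl1: tbl 0x27, slot 9 ⇒ 0x28087 (P1/RW1/US1/PS1)
  → PA=0x284A1 (huge @L1)  (2 entries read)
#2 VA=0x38161AE37 (r,kernel):
  lvl0: tbl 0x21, slot 14 ⇒ 0x2B007 (P1/RW1/US1/PS0)
  lvl1: tbl 0x2B, slot 11 ⇒ 0x2D007 (P1/RW1/US1/PS0)
  lvl2: tbl 0x2D, slot 26 ⇒ 0x31007 (P1/RW1/US1/PS0)
  → PA=0x31E37  (3 entries read)

Access #0 PA: 0x24D5C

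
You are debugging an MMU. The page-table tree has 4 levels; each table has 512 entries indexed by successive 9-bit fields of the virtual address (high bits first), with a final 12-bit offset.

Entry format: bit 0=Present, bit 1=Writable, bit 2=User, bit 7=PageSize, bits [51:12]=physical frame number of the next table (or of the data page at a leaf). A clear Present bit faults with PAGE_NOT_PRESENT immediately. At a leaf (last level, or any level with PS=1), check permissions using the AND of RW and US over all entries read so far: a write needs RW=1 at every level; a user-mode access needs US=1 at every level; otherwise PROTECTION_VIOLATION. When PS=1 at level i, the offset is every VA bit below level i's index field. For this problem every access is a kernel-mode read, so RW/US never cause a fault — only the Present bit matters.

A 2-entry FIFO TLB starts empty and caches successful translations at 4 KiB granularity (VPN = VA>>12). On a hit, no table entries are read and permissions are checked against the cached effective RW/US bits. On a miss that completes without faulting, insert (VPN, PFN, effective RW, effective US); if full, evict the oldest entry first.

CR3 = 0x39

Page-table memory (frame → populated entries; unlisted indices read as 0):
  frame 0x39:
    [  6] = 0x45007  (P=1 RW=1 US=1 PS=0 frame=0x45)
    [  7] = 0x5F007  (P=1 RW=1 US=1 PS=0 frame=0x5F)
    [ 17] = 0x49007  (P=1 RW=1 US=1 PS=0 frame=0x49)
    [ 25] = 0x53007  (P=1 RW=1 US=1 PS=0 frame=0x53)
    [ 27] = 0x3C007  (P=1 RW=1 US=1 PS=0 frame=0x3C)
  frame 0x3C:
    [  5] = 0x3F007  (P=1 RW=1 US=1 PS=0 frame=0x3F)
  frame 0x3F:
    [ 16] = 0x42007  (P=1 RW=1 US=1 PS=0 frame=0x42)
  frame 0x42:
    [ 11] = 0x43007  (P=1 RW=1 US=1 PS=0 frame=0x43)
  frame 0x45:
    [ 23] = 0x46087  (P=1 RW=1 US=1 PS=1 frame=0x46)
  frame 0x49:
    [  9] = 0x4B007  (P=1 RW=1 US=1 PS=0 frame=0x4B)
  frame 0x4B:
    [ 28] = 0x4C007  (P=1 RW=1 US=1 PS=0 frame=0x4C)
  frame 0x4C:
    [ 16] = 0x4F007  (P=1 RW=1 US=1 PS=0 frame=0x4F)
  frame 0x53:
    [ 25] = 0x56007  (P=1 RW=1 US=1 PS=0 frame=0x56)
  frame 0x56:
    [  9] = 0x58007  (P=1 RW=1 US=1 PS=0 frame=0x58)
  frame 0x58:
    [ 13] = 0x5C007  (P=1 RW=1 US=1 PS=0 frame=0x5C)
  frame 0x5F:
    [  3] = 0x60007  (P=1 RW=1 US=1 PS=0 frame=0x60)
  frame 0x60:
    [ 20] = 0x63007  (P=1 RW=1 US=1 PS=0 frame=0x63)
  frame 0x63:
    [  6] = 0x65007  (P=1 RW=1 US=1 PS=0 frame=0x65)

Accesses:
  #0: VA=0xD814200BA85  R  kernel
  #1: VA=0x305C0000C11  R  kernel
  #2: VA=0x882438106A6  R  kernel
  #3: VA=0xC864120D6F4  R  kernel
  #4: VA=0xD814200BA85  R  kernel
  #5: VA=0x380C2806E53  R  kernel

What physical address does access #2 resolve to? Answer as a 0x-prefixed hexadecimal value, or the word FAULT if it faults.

Walk each access:
#0 VA=0xD814200BA85 (r,kernel):
  L0 @0x39[27] → 0x3C007  P=1,RW=1,US=1,PS=0
  L1 @0x3C[5] → 0x3F007  P=1,RW=1,US=1,PS=0
  L2 @0x3F[16] → 0x42007  P=1,RW=1,US=1,PS=0
  L3 @0x42[11] → 0x43007  P=1,RW=1,US=1,PS=0
  → PA=0x43A85  (4 entries read)
#1 VA=0x305C0000C11 (r,kernel):
  L0 @0x39[6] → 0x45007  P=1,RW=1,US=1,PS=0
  L1 @0x45[23] → 0x46087  P=1,RW=1,US=1,PS=1
  → PA=0x46C11 (huge @L1)  (2 entries read)
#2 VA=0x882438106A6 (r,kernel):
  L0 @0x39[17] → 0x49007  P=1,RW=1,US=1,PS=0
  L1 @0x49[9] → 0x4B007  P=1,RW=1,US=1,PS=0
  L2 @0x4B[28] → 0x4C007  P=1,RW=1,US=1,PS=0
  L3 @0x4C[16] → 0x4F007  P=1,RW=1,US=1,PS=0
  → PA=0x4F6A6  (4 entries read)
#3 VA=0xC864120D6F4 (r,kernel):
  L0 @0x39[25] → 0x53007  P=1,RW=1,US=1,PS=0
  L1 @0x53[25] → 0x56007  P=1,RW=1,US=1,PS=0
  L2 @0x56[9] → 0x58007  P=1,RW=1,US=1,PS=0
  L3 @0x58[13] → 0x5C007  P=1,RW=1,US=1,PS=0
  → PA=0x5C6F4  (4 entries read)
#4 VA=0xD814200BA85 (r,kernel):
  L0 @0x39[27] → 0x3C007  P=1,RW=1,US=1,PS=0
  L1 @0x3C[5] → 0x3F007  P=1,RW=1,US=1,PS=0
  L2 @0x3F[16] → 0x42007  P=1,RW=1,US=1,PS=0
  L3 @0x42[11] → 0x43007  P=1,RW=1,US=1,PS=0
  → PA=0x43A85  (4 entries read)
#5 VA=0x380C2806E53 (r,kernel):
  L0 @0x39[7] → 0x5F007  P=1,RW=1,US=1,PS=0
  L1 @0x5F[3] → 0x60007  P=1,RW=1,US=1,PS=0
  L2 @0x60[20] → 0x63007  P=1,RW=1,US=1,PS=0
  L3 @0x63[6] → 0x65007  P=1,RW=1,US=1,PS=0
  → PA=0x65E53  (4 entries read)

Access #2 PA: 0x4F6A6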